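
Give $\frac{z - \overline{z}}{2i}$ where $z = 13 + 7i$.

z - conjugate(z) = 2bi
(z - conjugate(z))/(2i) = 2bi/(2i) = b = 7


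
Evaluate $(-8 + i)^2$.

(a + bi)^2 = a^2 - b^2 + 2abi
= (-8)^2 - 1^2 + 2*(-8)*1i
= 63 - 16i


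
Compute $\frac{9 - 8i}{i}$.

Multiply numerator and denominator by conjugate (-i):
= (9 - 8i)(-i) / (0^2 + 1^2)
= (-8 - 9i) / 1
= -8 - 9i


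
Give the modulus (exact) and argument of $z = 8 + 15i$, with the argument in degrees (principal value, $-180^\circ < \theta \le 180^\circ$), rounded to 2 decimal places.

|z| = sqrt(8^2 + 15^2) = 17
arg(z) = arctan(b/a) = arctan(15/8) (quadrant-adjusted) = 61.93°


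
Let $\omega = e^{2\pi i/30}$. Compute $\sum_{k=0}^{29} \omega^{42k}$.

Let ζ = ω^42 = e^(2πi·42/30). Since 30 ∤ 42, ζ ≠ 1.
Sum = Σ_{k=0}^{29} ζ^k = (ζ^30 - 1)/(ζ - 1) = (ω^{42·30} - 1)/(ζ - 1) = (1 - 1)/(ζ - 1) = 0


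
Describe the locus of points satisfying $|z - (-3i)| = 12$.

|z - z0| = r describes a circle centered at z0 with radius r
Here z0 = -3i and r = 12
Locus: Circle centered at (0, -3) with radius 12


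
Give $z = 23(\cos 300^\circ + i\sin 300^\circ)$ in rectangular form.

a = r cos θ = 23 * 1/2 = 23/2
b = r sin θ = 23 * -sqrt(3)/2 = -23*sqrt(3)/2
z = 23/2 - (23*sqrt(3)/2)i


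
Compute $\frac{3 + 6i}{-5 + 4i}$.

Multiply numerator and denominator by conjugate (-5 - 4i):
= (3 + 6i)(-5 - 4i) / ((-5)^2 + 4^2)
= (9 - 42i) / 41
= 9/41 - (42/41)i


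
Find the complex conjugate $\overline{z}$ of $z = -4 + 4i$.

If z = a + bi, then conjugate(z) = a - bi
conjugate(-4 + 4i) = -4 - 4i


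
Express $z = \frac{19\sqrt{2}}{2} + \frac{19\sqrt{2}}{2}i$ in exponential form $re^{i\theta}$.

r = |z| = sqrt((19*sqrt(2)/2)^2 + (19*sqrt(2)/2)^2) = sqrt(361/2 + 361/2) = sqrt(361) = 19
θ = arctan(b/a) = arctan(13.435/13.435) (quadrant-adjusted) = 45° = π/4
z = 19e^(i*π/4)


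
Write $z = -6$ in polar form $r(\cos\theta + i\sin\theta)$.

r = |z| = sqrt(a^2 + b^2) = sqrt((-6)^2 + (0)^2) = sqrt(36 + 0) = sqrt(36) = 6
b = 0 and a < 0, so z lies on the negative real axis: θ = 180°
z = 6(cos 180° + i sin 180°)


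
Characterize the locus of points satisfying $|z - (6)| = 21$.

|z - z0| = r describes a circle centered at z0 with radius r
Here z0 = 6 and r = 21
Locus: Circle centered at (6, 0) with radius 21


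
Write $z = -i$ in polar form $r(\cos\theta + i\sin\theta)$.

r = |z| = sqrt(a^2 + b^2) = sqrt((0)^2 + (-1)^2) = sqrt(0 + 1) = sqrt(1) = 1
a = 0 and b < 0, so z lies on the negative imaginary axis: θ = 270°
z = 1(cos 270° + i sin 270°)


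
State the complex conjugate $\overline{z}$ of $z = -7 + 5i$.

If z = a + bi, then conjugate(z) = a - bi
conjugate(-7 + 5i) = -7 - 5i


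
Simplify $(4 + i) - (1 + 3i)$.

(4 - 1) + (1 - 3)i = 3 - 2i


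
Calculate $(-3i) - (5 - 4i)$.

(0 - 5) + (-3 - (-4))i = -5 + i


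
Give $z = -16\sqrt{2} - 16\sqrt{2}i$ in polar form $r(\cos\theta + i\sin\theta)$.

r = |z| = sqrt(a^2 + b^2) = sqrt((-16*sqrt(2))^2 + (-16*sqrt(2))^2) = sqrt(512 + 512) = sqrt(1024) = 32
θ = arctan(b/a) = arctan(-22.6274/-22.6274) (quadrant-adjusted) = 225°
z = 32(cos 225° + i sin 225°)


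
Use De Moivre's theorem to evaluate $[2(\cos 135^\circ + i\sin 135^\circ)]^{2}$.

By De Moivre: z^n = r^n(cos(nθ) + i sin(nθ))
= 2^2(cos(2*135°) + i sin(2*135°))
= 4(cos 270° + i sin 270°)
= -4i


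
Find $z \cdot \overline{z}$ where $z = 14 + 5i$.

z * conjugate(z) = |z|^2 = a^2 + b^2
= 14^2 + 5^2 = 221


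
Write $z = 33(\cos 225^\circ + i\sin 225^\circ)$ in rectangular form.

a = r cos θ = 33 * -sqrt(2)/2 = -33*sqrt(2)/2
b = r sin θ = 33 * -sqrt(2)/2 = -33*sqrt(2)/2
z = -33*sqrt(2)/2 - (33*sqrt(2)/2)i


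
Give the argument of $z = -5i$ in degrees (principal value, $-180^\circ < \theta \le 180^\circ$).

a = 0 and b < 0, so z lies on the negative imaginary axis: θ = -90°


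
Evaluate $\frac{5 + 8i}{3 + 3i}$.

Multiply numerator and denominator by conjugate (3 - 3i):
= (5 + 8i)(3 - 3i) / (3^2 + 3^2)
= (39 + 9i) / 18
Divide through by 3: (13 + 3i) / 6
= 13/6 + (1/2)i


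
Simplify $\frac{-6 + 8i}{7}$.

Divisor is real, so divide each part by 7:
= -6/7 + (8/7)i


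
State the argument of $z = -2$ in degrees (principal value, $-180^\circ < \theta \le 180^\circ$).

b = 0 and a < 0, so z lies on the negative real axis: θ = 180°


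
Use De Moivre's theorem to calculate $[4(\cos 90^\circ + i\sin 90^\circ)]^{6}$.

By De Moivre: z^n = r^n(cos(nθ) + i sin(nθ))
= 4^6(cos(6*90°) + i sin(6*90°))
= 4096(cos 180° + i sin 180°)
= -4096


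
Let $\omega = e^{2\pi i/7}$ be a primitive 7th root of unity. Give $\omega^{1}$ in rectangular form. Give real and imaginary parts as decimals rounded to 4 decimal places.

ω^1 = e^(2πi·1/7) = e^(i·2π/7)
= cos(2π/7) + i sin(2π/7)
= 0.6235 + 0.7818i


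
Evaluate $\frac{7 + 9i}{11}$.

Divisor is real, so divide each part by 11:
= 7/11 + (9/11)i


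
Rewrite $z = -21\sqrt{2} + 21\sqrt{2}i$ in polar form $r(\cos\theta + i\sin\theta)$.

r = |z| = sqrt(a^2 + b^2) = sqrt((-21*sqrt(2))^2 + (21*sqrt(2))^2) = sqrt(882 + 882) = sqrt(1764) = 42
θ = arctan(b/a) = arctan(29.6985/-29.6985) (quadrant-adjusted) = 135°
z = 42(cos 135° + i sin 135°)


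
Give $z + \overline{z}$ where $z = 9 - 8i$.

z + conjugate(z) = (a + bi) + (a - bi) = 2a
= 2 * 9 = 18


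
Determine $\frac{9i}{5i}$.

Multiply numerator and denominator by conjugate (-5i):
= (9i)(-5i) / (0^2 + 5^2)
= (45) / 25
Divide through by 5: (9) / 5
= 9/5


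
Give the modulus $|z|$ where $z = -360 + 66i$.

|z| = sqrt(a^2 + b^2) = sqrt((-360)^2 + 66^2) = sqrt(133956) = 366


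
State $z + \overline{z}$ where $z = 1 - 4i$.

z + conjugate(z) = (a + bi) + (a - bi) = 2a
= 2 * 1 = 2


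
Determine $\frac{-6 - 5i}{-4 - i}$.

Multiply numerator and denominator by conjugate (-4 + i):
= (-6 - 5i)(-4 + i) / ((-4)^2 + (-1)^2)
= (29 + 14i) / 17
= 29/17 + (14/17)i


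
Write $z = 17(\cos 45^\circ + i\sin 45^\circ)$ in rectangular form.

a = r cos θ = 17 * sqrt(2)/2 = 17*sqrt(2)/2
b = r sin θ = 17 * sqrt(2)/2 = 17*sqrt(2)/2
z = 17*sqrt(2)/2 + (17*sqrt(2)/2)i


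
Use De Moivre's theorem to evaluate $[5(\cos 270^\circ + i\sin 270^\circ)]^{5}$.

By De Moivre: z^n = r^n(cos(nθ) + i sin(nθ))
= 5^5(cos(5*270°) + i sin(5*270°))
= 3125(cos 270° + i sin 270°)
= -3125i


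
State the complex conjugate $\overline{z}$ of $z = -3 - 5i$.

If z = a + bi, then conjugate(z) = a - bi
conjugate(-3 - 5i) = -3 + 5i


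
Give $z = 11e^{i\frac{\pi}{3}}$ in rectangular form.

a = r cos θ = 11 * 1/2 = 11/2
b = r sin θ = 11 * sqrt(3)/2 = 11*sqrt(3)/2
z = 11/2 + (11*sqrt(3)/2)i


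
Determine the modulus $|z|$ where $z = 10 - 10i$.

|z| = sqrt(a^2 + b^2) = sqrt(10^2 + (-10)^2) = sqrt(200) = sqrt(200)


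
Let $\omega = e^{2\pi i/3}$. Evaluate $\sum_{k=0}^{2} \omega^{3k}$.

Since 3 divides 3, ω^3 = (ω^3)^1 = 1^1 = 1, so every term is 1.
Sum = 3 · 1 = 3


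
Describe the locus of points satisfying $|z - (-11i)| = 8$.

|z - z0| = r describes a circle centered at z0 with radius r
Here z0 = -11i and r = 8
Locus: Circle centered at (0, -11) with radius 8


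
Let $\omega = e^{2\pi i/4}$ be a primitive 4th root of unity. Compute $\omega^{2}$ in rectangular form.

ω^2 = e^(2πi·2/4) = e^(i·1π)
= cos(1π) + i sin(1π)
= -1


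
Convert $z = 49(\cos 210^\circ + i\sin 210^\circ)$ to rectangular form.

a = r cos θ = 49 * -sqrt(3)/2 = -49*sqrt(3)/2
b = r sin θ = 49 * -1/2 = -49/2
z = -49*sqrt(3)/2 - (49/2)i


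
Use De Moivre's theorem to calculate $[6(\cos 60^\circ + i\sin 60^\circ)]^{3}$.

By De Moivre: z^n = r^n(cos(nθ) + i sin(nθ))
= 6^3(cos(3*60°) + i sin(3*60°))
= 216(cos 180° + i sin 180°)
= -216


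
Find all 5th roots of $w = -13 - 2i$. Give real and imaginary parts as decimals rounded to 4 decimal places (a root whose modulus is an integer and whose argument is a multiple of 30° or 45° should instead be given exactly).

|w| = sqrt(173) ≈ 13.152946, arg(w) ≈ 188.746162°
Root modulus = sqrt(173)^(1/5) ≈ 1.674189
Root arguments: θ_k = (arg(w) + 360°k)/5 for k = 0, 1, ..., 4
Compute each root as (root modulus)(cos θ_k + i sin θ_k) using full-precision intermediates, then round to 4 decimal places.
Roots: 1.3238 + 1.0250i, -0.5657 + 1.5757i, -1.6734 - 0.0511i, -0.4685 - 1.6073i, 1.3839 - 0.9423i


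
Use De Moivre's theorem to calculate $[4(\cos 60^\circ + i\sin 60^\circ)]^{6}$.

By De Moivre: z^n = r^n(cos(nθ) + i sin(nθ))
= 4^6(cos(6*60°) + i sin(6*60°))
= 4096(cos 0° + i sin 0°)
= 4096


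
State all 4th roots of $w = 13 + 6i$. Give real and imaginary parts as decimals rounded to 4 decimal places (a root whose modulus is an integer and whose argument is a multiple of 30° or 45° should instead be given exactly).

|w| = sqrt(205) ≈ 14.317821, arg(w) ≈ 24.775141°
Root modulus = sqrt(205)^(1/4) ≈ 1.945222
Root arguments: θ_k = (arg(w) + 360°k)/4 for k = 0, 1, ..., 3
Compute each root as (root modulus)(cos θ_k + i sin θ_k) using full-precision intermediates, then round to 4 decimal places.
Roots: 1.9339 + 0.2099i, -0.2099 + 1.9339i, -1.9339 - 0.2099i, 0.2099 - 1.9339i


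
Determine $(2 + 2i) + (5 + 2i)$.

(2 + 5) + (2 + 2)i = 7 + 4i


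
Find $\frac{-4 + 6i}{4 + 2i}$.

Multiply numerator and denominator by conjugate (4 - 2i):
= (-4 + 6i)(4 - 2i) / (4^2 + 2^2)
= (-4 + 32i) / 20
Divide through by 4: (-1 + 8i) / 5
= -1/5 + (8/5)i


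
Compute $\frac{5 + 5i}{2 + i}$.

Multiply numerator and denominator by conjugate (2 - i):
= (5 + 5i)(2 - i) / (2^2 + 1^2)
= (15 + 5i) / 5
= 3 + i


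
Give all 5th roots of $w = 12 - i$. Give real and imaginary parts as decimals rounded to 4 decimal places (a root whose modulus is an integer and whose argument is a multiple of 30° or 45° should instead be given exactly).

|w| = sqrt(145) ≈ 12.041595, arg(w) ≈ 355.236358°
Root modulus = sqrt(145)^(1/5) ≈ 1.644890
Root arguments: θ_k = (arg(w) + 360°k)/5 for k = 0, 1, ..., 4
Compute each root as (root modulus)(cos θ_k + i sin θ_k) using full-precision intermediates, then round to 4 decimal places.
Roots: 0.5342 + 1.5557i, -1.3145 + 0.9888i, -1.3466 - 0.9446i, 0.4822 - 1.5726i, 1.6447 - 0.0274i


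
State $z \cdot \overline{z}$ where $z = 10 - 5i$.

z * conjugate(z) = |z|^2 = a^2 + b^2
= 10^2 + (-5)^2 = 125


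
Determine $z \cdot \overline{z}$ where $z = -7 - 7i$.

z * conjugate(z) = |z|^2 = a^2 + b^2
= (-7)^2 + (-7)^2 = 98


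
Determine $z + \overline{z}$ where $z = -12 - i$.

z + conjugate(z) = (a + bi) + (a - bi) = 2a
= 2 * (-12) = -24


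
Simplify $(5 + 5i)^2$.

(a + bi)^2 = a^2 - b^2 + 2abi
= 5^2 - 5^2 + 2*5*5i
= 50i


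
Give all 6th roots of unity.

ω_k = e^(2πik/6) = cos(2πk/6) + i sin(2πk/6) for k = 0, 1, ..., 5
Roots: 1, 1/2 + (sqrt(3)/2)i, -1/2 + (sqrt(3)/2)i, -1, -1/2 - (sqrt(3)/2)i, 1/2 - (sqrt(3)/2)i


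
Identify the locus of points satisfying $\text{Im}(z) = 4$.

Im(z) = y where z = x + yi; the equation y = 4 is satisfied by all points with that y-coordinate
Locus: Horizontal line y = 4


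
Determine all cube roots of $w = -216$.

|w| = 216, arg(w) = 180°
Root modulus = 216^(1/3) = 6
Root arguments: θ_k = (180° + 360°k)/3 for k = 0, 1, ..., 2
Roots: 3 + 3*sqrt(3)i, -6, 3 - 3*sqrt(3)i


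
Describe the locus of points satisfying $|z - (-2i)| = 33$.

|z - z0| = r describes a circle centered at z0 with radius r
Here z0 = -2i and r = 33
Locus: Circle centered at (0, -2) with radius 33


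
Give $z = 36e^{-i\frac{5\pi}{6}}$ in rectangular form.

a = r cos θ = 36 * -sqrt(3)/2 = -18*sqrt(3)
b = r sin θ = 36 * -1/2 = -18
z = -18*sqrt(3) - 18i


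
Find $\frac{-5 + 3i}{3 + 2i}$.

Multiply numerator and denominator by conjugate (3 - 2i):
= (-5 + 3i)(3 - 2i) / (3^2 + 2^2)
= (-9 + 19i) / 13
= -9/13 + (19/13)i


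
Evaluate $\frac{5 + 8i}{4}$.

Divisor is real, so divide each part by 4:
= 5/4 + 2i


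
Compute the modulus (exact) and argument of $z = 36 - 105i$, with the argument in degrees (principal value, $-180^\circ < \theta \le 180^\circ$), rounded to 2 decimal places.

|z| = sqrt(36^2 + (-105)^2) = 111
arg(z) = arctan(b/a) = arctan(-105/36) (quadrant-adjusted) = -71.08°


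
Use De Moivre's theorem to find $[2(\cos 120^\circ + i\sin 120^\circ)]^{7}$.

By De Moivre: z^n = r^n(cos(nθ) + i sin(nθ))
= 2^7(cos(7*120°) + i sin(7*120°))
= 128(cos 120° + i sin 120°)
= -64 + 64*sqrt(3)i


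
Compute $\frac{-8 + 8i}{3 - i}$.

Multiply numerator and denominator by conjugate (3 + i):
= (-8 + 8i)(3 + i) / (3^2 + (-1)^2)
= (-32 + 16i) / 10
Divide through by 2: (-16 + 8i) / 5
= -16/5 + (8/5)i


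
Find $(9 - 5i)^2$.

(a + bi)^2 = a^2 - b^2 + 2abi
= 9^2 - (-5)^2 + 2*9*(-5)i
= 56 - 90i


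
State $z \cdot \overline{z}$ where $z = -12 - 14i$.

z * conjugate(z) = |z|^2 = a^2 + b^2
= (-12)^2 + (-14)^2 = 340


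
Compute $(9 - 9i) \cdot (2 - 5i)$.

(a1*a2 - b1*b2) + (a1*b2 + b1*a2)i
= (18 - 45) + (-45 + (-18))i
= -27 - 63i


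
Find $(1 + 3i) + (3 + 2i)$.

(1 + 3) + (3 + 2)i = 4 + 5i


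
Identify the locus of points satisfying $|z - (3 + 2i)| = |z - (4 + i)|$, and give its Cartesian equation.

|z - z1| = |z - z2| means z is equidistant from z1 and z2,
i.e. the perpendicular bisector of the segment from (3, 2) to (4, 1) (midpoint (7/2, 3/2)).
With z = x + yi, square both sides:
(x - 3)^2 + (y - 2)^2 = (x - 4)^2 + (y - 1)^2
The x^2 and y^2 terms cancel: 2x + (-2)y = 17 - 13 = 4
Simplify: x - y = 2
Locus: Perpendicular bisector of the segment from (3, 2) to (4, 1): the line x - y = 2


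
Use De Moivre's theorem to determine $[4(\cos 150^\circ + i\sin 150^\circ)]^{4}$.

By De Moivre: z^n = r^n(cos(nθ) + i sin(nθ))
= 4^4(cos(4*150°) + i sin(4*150°))
= 256(cos 240° + i sin 240°)
= -128 - 128*sqrt(3)i


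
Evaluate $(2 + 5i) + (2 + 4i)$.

(2 + 2) + (5 + 4)i = 4 + 9i


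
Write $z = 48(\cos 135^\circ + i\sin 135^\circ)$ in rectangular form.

a = r cos θ = 48 * -sqrt(2)/2 = -24*sqrt(2)
b = r sin θ = 48 * sqrt(2)/2 = 24*sqrt(2)
z = -24*sqrt(2) + 24*sqrt(2)i


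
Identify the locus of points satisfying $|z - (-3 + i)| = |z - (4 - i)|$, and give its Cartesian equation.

|z - z1| = |z - z2| means z is equidistant from z1 and z2,
i.e. the perpendicular bisector of the segment from (-3, 1) to (4, -1) (midpoint (1/2, 0)).
With z = x + yi, square both sides:
(x - (-3))^2 + (y - 1)^2 = (x - 4)^2 + (y - (-1))^2
The x^2 and y^2 terms cancel: 14x + (-4)y = 17 - 10 = 7
Simplify: 14x - 4y = 7
Locus: Perpendicular bisector of the segment from (-3, 1) to (4, -1): the line 14x - 4y = 7


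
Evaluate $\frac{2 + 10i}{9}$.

Divisor is real, so divide each part by 9:
= 2/9 + (10/9)i


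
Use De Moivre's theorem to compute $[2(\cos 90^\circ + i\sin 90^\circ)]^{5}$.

By De Moivre: z^n = r^n(cos(nθ) + i sin(nθ))
= 2^5(cos(5*90°) + i sin(5*90°))
= 32(cos 90° + i sin 90°)
= 32i


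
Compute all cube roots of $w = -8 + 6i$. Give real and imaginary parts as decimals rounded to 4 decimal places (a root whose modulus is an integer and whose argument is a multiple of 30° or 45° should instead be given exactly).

|w| = 10, arg(w) ≈ 143.130102°
Root modulus = 10^(1/3) ≈ 2.154435
Root arguments: θ_k = (arg(w) + 360°k)/3 for k = 0, 1, ..., 2
Compute each root as (root modulus)(cos θ_k + i sin θ_k) using full-precision intermediates, then round to 4 decimal places.
Roots: 1.4497 + 1.5937i, -2.1051 + 0.4586i, 0.6554 - 2.0523i


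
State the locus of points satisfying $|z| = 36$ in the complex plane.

|z| = 36 means sqrt(x^2 + y^2) = 36
This is a circle of radius 36 centered at the origin


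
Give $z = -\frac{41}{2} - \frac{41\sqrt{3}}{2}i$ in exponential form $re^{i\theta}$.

r = |z| = sqrt((-41/2)^2 + (-41*sqrt(3)/2)^2) = sqrt(1681/4 + 5043/4) = sqrt(1681) = 41
θ = arctan(b/a) = arctan(-35.507/-20.5) (quadrant-adjusted) = -120° = -2π/3
z = 41e^(-i*2π/3)


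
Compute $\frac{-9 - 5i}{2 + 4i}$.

Multiply numerator and denominator by conjugate (2 - 4i):
= (-9 - 5i)(2 - 4i) / (2^2 + 4^2)
= (-38 + 26i) / 20
Divide through by 2: (-19 + 13i) / 10
= -19/10 + (13/10)i


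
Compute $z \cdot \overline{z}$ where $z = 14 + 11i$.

z * conjugate(z) = |z|^2 = a^2 + b^2
= 14^2 + 11^2 = 317


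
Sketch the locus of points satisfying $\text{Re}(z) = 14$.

Re(z) = x where z = x + yi; the equation x = 14 is satisfied by all points with that x-coordinate
Locus: Vertical line x = 14


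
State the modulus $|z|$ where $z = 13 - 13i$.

|z| = sqrt(a^2 + b^2) = sqrt(13^2 + (-13)^2) = sqrt(338) = sqrt(338)


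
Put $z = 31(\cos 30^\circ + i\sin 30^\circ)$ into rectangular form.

a = r cos θ = 31 * sqrt(3)/2 = 31*sqrt(3)/2
b = r sin θ = 31 * 1/2 = 31/2
z = 31*sqrt(3)/2 + (31/2)i


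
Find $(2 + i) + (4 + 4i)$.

(2 + 4) + (1 + 4)i = 6 + 5i


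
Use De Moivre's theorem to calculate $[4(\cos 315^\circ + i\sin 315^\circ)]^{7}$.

By De Moivre: z^n = r^n(cos(nθ) + i sin(nθ))
= 4^7(cos(7*315°) + i sin(7*315°))
= 16384(cos 45° + i sin 45°)
= 8192*sqrt(2) + 8192*sqrt(2)i


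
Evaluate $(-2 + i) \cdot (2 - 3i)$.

(a1*a2 - b1*b2) + (a1*b2 + b1*a2)i
= (-4 - (-3)) + (6 + 2)i
= -1 + 8i


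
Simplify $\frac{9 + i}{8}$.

Divisor is real, so divide each part by 8:
= 9/8 + (1/8)i


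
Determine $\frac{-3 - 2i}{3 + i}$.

Multiply numerator and denominator by conjugate (3 - i):
= (-3 - 2i)(3 - i) / (3^2 + 1^2)
= (-11 - 3i) / 10
= -11/10 - (3/10)i


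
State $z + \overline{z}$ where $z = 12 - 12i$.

z + conjugate(z) = (a + bi) + (a - bi) = 2a
= 2 * 12 = 24


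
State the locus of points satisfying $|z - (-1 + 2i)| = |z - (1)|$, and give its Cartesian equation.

|z - z1| = |z - z2| means z is equidistant from z1 and z2,
i.e. the perpendicular bisector of the segment from (-1, 2) to (1, 0) (midpoint (0, 1)).
With z = x + yi, square both sides:
(x - (-1))^2 + (y - 2)^2 = (x - 1)^2 + (y - 0)^2
The x^2 and y^2 terms cancel: 4x + (-4)y = 1 - 5 = -4
Simplify: x - y = -1
Locus: Perpendicular bisector of the segment from (-1, 2) to (1, 0): the line x - y = -1


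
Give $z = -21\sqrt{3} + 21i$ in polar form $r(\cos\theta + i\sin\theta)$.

r = |z| = sqrt(a^2 + b^2) = sqrt((-21*sqrt(3))^2 + (21)^2) = sqrt(1323 + 441) = sqrt(1764) = 42
θ = arctan(b/a) = arctan(21/-36.3731) (quadrant-adjusted) = 150°
z = 42(cos 150° + i sin 150°)


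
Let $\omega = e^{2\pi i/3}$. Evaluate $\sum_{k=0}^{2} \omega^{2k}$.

Let ζ = ω^2 = e^(2πi·2/3). Since 3 ∤ 2, ζ ≠ 1.
Sum = Σ_{k=0}^{2} ζ^k = (ζ^3 - 1)/(ζ - 1) = (ω^{2·3} - 1)/(ζ - 1) = (1 - 1)/(ζ - 1) = 0


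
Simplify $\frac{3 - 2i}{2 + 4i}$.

Multiply numerator and denominator by conjugate (2 - 4i):
= (3 - 2i)(2 - 4i) / (2^2 + 4^2)
= (-2 - 16i) / 20
Divide through by 2: (-1 - 8i) / 10
= -1/10 - (4/5)i


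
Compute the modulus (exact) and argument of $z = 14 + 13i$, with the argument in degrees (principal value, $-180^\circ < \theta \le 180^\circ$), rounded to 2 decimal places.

|z| = sqrt(14^2 + 13^2) = sqrt(365)
arg(z) = arctan(b/a) = arctan(13/14) (quadrant-adjusted) = 42.88°


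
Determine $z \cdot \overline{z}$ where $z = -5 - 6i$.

z * conjugate(z) = |z|^2 = a^2 + b^2
= (-5)^2 + (-6)^2 = 61


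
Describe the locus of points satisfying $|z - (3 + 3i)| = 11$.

|z - z0| = r describes a circle centered at z0 with radius r
Here z0 = 3 + 3i and r = 11
Locus: Circle centered at (3, 3) with radius 11


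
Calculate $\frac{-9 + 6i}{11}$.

Divisor is real, so divide each part by 11:
= -9/11 + (6/11)i


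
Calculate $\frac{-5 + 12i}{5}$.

Divisor is real, so divide each part by 5:
= -1 + (12/5)i


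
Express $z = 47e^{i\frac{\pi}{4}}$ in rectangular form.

a = r cos θ = 47 * sqrt(2)/2 = 47*sqrt(2)/2
b = r sin θ = 47 * sqrt(2)/2 = 47*sqrt(2)/2
z = 47*sqrt(2)/2 + (47*sqrt(2)/2)i


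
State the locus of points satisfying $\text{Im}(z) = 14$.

Im(z) = y where z = x + yi; the equation y = 14 is satisfied by all points with that y-coordinate
Locus: Horizontal line y = 14


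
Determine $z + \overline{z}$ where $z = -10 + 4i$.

z + conjugate(z) = (a + bi) + (a - bi) = 2a
= 2 * (-10) = -20


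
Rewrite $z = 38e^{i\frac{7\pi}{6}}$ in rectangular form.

a = r cos θ = 38 * -sqrt(3)/2 = -19*sqrt(3)
b = r sin θ = 38 * -1/2 = -19
z = -19*sqrt(3) - 19i


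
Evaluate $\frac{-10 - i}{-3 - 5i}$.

Multiply numerator and denominator by conjugate (-3 + 5i):
= (-10 - i)(-3 + 5i) / ((-3)^2 + (-5)^2)
= (35 - 47i) / 34
= 35/34 - (47/34)i


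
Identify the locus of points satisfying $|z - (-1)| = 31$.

|z - z0| = r describes a circle centered at z0 with radius r
Here z0 = -1 and r = 31
Locus: Circle centered at (-1, 0) with radius 31


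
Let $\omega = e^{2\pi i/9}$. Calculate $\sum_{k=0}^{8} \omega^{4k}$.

Let ζ = ω^4 = e^(2πi·4/9). Since 9 ∤ 4, ζ ≠ 1.
Sum = Σ_{k=0}^{8} ζ^k = (ζ^9 - 1)/(ζ - 1) = (ω^{4·9} - 1)/(ζ - 1) = (1 - 1)/(ζ - 1) = 0


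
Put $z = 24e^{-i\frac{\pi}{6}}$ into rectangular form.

a = r cos θ = 24 * sqrt(3)/2 = 12*sqrt(3)
b = r sin θ = 24 * -1/2 = -12
z = 12*sqrt(3) - 12i


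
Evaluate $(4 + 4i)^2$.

(a + bi)^2 = a^2 - b^2 + 2abi
= 4^2 - 4^2 + 2*4*4i
= 32i


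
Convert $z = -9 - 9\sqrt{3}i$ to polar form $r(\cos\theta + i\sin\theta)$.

r = |z| = sqrt(a^2 + b^2) = sqrt((-9)^2 + (-9*sqrt(3))^2) = sqrt(81 + 243) = sqrt(324) = 18
θ = arctan(b/a) = arctan(-15.5885/-9) (quadrant-adjusted) = 240°
z = 18(cos 240° + i sin 240°)


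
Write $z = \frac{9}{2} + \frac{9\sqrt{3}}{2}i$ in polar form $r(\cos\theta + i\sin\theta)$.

r = |z| = sqrt(a^2 + b^2) = sqrt((9/2)^2 + (9*sqrt(3)/2)^2) = sqrt(81/4 + 243/4) = sqrt(81) = 9
θ = arctan(b/a) = arctan(7.7942/4.5) (quadrant-adjusted) = 60°
z = 9(cos 60° + i sin 60°)


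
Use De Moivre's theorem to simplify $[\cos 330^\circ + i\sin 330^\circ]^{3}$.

By De Moivre: z^n = r^n(cos(nθ) + i sin(nθ))
= 1^3(cos(3*330°) + i sin(3*330°))
= 1(cos 270° + i sin 270°)
= -i


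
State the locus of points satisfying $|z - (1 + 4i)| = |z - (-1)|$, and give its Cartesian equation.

|z - z1| = |z - z2| means z is equidistant from z1 and z2,
i.e. the perpendicular bisector of the segment from (1, 4) to (-1, 0) (midpoint (0, 2)).
With z = x + yi, square both sides:
(x - 1)^2 + (y - 4)^2 = (x - (-1))^2 + (y - 0)^2
The x^2 and y^2 terms cancel: -4x + (-8)y = 1 - 17 = -16
Simplify: x + 2y = 4
Locus: Perpendicular bisector of the segment from (1, 4) to (-1, 0): the line x + 2y = 4


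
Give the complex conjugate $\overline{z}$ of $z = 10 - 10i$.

If z = a + bi, then conjugate(z) = a - bi
conjugate(10 - 10i) = 10 + 10i


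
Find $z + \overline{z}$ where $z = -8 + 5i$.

z + conjugate(z) = (a + bi) + (a - bi) = 2a
= 2 * (-8) = -16


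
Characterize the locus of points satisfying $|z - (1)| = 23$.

|z - z0| = r describes a circle centered at z0 with radius r
Here z0 = 1 and r = 23
Locus: Circle centered at (1, 0) with radius 23


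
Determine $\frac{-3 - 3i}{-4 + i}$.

Multiply numerator and denominator by conjugate (-4 - i):
= (-3 - 3i)(-4 - i) / ((-4)^2 + 1^2)
= (9 + 15i) / 17
= 9/17 + (15/17)i


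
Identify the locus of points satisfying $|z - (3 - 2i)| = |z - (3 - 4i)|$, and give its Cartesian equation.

|z - z1| = |z - z2| means z is equidistant from z1 and z2,
i.e. the perpendicular bisector of the segment from (3, -2) to (3, -4) (midpoint (3, -3)).
With z = x + yi, square both sides:
(x - 3)^2 + (y - (-2))^2 = (x - 3)^2 + (y - (-4))^2
The x^2 and y^2 terms cancel: 0x + (-4)y = 25 - 13 = 12
Simplify: y = -3
Locus: Perpendicular bisector of the segment from (3, -2) to (3, -4): the line y = -3


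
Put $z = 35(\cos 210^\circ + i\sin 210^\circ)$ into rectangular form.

a = r cos θ = 35 * -sqrt(3)/2 = -35*sqrt(3)/2
b = r sin θ = 35 * -1/2 = -35/2
z = -35*sqrt(3)/2 - (35/2)i


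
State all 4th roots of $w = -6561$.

|w| = 6561, arg(w) = 180°
Root modulus = 6561^(1/4) = 9
Root arguments: θ_k = (180° + 360°k)/4 for k = 0, 1, ..., 3
Roots: 9*sqrt(2)/2 + (9*sqrt(2)/2)i, -9*sqrt(2)/2 + (9*sqrt(2)/2)i, -9*sqrt(2)/2 - (9*sqrt(2)/2)i, 9*sqrt(2)/2 - (9*sqrt(2)/2)i


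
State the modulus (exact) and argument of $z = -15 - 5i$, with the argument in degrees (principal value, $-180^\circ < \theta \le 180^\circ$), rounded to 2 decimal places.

|z| = sqrt((-15)^2 + (-5)^2) = sqrt(250)
arg(z) = arctan(b/a) = arctan(-5/-15) (quadrant-adjusted) = -161.57°


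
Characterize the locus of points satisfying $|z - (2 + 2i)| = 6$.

|z - z0| = r describes a circle centered at z0 with radius r
Here z0 = 2 + 2i and r = 6
Locus: Circle centered at (2, 2) with radius 6


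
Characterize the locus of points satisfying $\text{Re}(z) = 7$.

Re(z) = x where z = x + yi; the equation x = 7 is satisfied by all points with that x-coordinate
Locus: Vertical line x = 7


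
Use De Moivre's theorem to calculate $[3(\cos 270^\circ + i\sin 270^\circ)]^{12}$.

By De Moivre: z^n = r^n(cos(nθ) + i sin(nθ))
= 3^12(cos(12*270°) + i sin(12*270°))
= 531441(cos 0° + i sin 0°)
= 531441


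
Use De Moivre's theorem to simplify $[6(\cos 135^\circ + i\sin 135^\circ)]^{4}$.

By De Moivre: z^n = r^n(cos(nθ) + i sin(nθ))
= 6^4(cos(4*135°) + i sin(4*135°))
= 1296(cos 180° + i sin 180°)
= -1296


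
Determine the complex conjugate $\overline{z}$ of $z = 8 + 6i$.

If z = a + bi, then conjugate(z) = a - bi
conjugate(8 + 6i) = 8 - 6i


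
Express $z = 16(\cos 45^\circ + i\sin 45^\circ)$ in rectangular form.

a = r cos θ = 16 * sqrt(2)/2 = 8*sqrt(2)
b = r sin θ = 16 * sqrt(2)/2 = 8*sqrt(2)
z = 8*sqrt(2) + 8*sqrt(2)i


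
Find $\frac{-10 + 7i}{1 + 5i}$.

Multiply numerator and denominator by conjugate (1 - 5i):
= (-10 + 7i)(1 - 5i) / (1^2 + 5^2)
= (25 + 57i) / 26
= 25/26 + (57/26)i


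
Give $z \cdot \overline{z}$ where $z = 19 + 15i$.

z * conjugate(z) = |z|^2 = a^2 + b^2
= 19^2 + 15^2 = 586


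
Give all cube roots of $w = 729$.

|w| = 729, arg(w) = 0°
Root modulus = 729^(1/3) = 9
Root arguments: θ_k = (0° + 360°k)/3 for k = 0, 1, ..., 2
Roots: 9, -9/2 + (9*sqrt(3)/2)i, -9/2 - (9*sqrt(3)/2)i


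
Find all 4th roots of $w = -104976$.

|w| = 104976, arg(w) = 180°
Root modulus = 104976^(1/4) = 18
Root arguments: θ_k = (180° + 360°k)/4 for k = 0, 1, ..., 3
Roots: 9*sqrt(2) + 9*sqrt(2)i, -9*sqrt(2) + 9*sqrt(2)i, -9*sqrt(2) - 9*sqrt(2)i, 9*sqrt(2) - 9*sqrt(2)i


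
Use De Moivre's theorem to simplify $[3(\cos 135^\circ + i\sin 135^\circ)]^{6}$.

By De Moivre: z^n = r^n(cos(nθ) + i sin(nθ))
= 3^6(cos(6*135°) + i sin(6*135°))
= 729(cos 90° + i sin 90°)
= 729i


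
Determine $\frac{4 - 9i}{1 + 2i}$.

Multiply numerator and denominator by conjugate (1 - 2i):
= (4 - 9i)(1 - 2i) / (1^2 + 2^2)
= (-14 - 17i) / 5
= -14/5 - (17/5)i


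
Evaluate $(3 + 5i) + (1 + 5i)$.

(3 + 1) + (5 + 5)i = 4 + 10i


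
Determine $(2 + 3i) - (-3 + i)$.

(2 - (-3)) + (3 - 1)i = 5 + 2i


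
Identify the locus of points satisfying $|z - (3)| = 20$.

|z - z0| = r describes a circle centered at z0 with radius r
Here z0 = 3 and r = 20
Locus: Circle centered at (3, 0) with radius 20


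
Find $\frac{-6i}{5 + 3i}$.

Multiply numerator and denominator by conjugate (5 - 3i):
= (-6i)(5 - 3i) / (5^2 + 3^2)
= (-18 - 30i) / 34
Divide through by 2: (-9 - 15i) / 17
= -9/17 - (15/17)i


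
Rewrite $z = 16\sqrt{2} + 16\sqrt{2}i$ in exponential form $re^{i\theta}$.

r = |z| = sqrt((16*sqrt(2))^2 + (16*sqrt(2))^2) = sqrt(512 + 512) = sqrt(1024) = 32
θ = arctan(b/a) = arctan(22.6274/22.6274) (quadrant-adjusted) = 45° = π/4
z = 32e^(i*π/4)


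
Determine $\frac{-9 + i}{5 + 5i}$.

Multiply numerator and denominator by conjugate (5 - 5i):
= (-9 + i)(5 - 5i) / (5^2 + 5^2)
= (-40 + 50i) / 50
Divide through by 10: (-4 + 5i) / 5
= -4/5 + i


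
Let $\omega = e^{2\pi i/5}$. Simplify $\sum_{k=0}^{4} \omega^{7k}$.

Let ζ = ω^7 = e^(2πi·7/5). Since 5 ∤ 7, ζ ≠ 1.
Sum = Σ_{k=0}^{4} ζ^k = (ζ^5 - 1)/(ζ - 1) = (ω^{7·5} - 1)/(ζ - 1) = (1 - 1)/(ζ - 1) = 0


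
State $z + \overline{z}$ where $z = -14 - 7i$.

z + conjugate(z) = (a + bi) + (a - bi) = 2a
= 2 * (-14) = -28


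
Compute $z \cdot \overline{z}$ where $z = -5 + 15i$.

z * conjugate(z) = |z|^2 = a^2 + b^2
= (-5)^2 + 15^2 = 250


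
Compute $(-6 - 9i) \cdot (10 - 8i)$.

(a1*a2 - b1*b2) + (a1*b2 + b1*a2)i
= (-60 - 72) + (48 + (-90))i
= -132 - 42i


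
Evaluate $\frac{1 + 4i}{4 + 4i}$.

Multiply numerator and denominator by conjugate (4 - 4i):
= (1 + 4i)(4 - 4i) / (4^2 + 4^2)
= (20 + 12i) / 32
Divide through by 4: (5 + 3i) / 8
= 5/8 + (3/8)i


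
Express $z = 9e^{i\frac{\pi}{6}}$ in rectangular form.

a = r cos θ = 9 * sqrt(3)/2 = 9*sqrt(3)/2
b = r sin θ = 9 * 1/2 = 9/2
z = 9*sqrt(3)/2 + (9/2)i


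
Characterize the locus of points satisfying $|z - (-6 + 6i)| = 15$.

|z - z0| = r describes a circle centered at z0 with radius r
Here z0 = -6 + 6i and r = 15
Locus: Circle centered at (-6, 6) with radius 15


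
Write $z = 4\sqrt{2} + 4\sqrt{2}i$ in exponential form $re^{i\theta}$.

r = |z| = sqrt((4*sqrt(2))^2 + (4*sqrt(2))^2) = sqrt(32 + 32) = sqrt(64) = 8
θ = arctan(b/a) = arctan(5.6569/5.6569) (quadrant-adjusted) = 45° = π/4
z = 8e^(i*π/4)


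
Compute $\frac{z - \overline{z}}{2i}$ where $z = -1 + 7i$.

z - conjugate(z) = 2bi
(z - conjugate(z))/(2i) = 2bi/(2i) = b = 7


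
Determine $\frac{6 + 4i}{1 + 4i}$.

Multiply numerator and denominator by conjugate (1 - 4i):
= (6 + 4i)(1 - 4i) / (1^2 + 4^2)
= (22 - 20i) / 17
= 22/17 - (20/17)i


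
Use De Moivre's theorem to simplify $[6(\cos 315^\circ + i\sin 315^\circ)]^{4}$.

By De Moivre: z^n = r^n(cos(nθ) + i sin(nθ))
= 6^4(cos(4*315°) + i sin(4*315°))
= 1296(cos 180° + i sin 180°)
= -1296


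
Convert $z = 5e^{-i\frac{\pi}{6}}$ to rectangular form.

a = r cos θ = 5 * sqrt(3)/2 = 5*sqrt(3)/2
b = r sin θ = 5 * -1/2 = -5/2
z = 5*sqrt(3)/2 - (5/2)i


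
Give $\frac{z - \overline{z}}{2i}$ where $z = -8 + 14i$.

z - conjugate(z) = 2bi
(z - conjugate(z))/(2i) = 2bi/(2i) = b = 14


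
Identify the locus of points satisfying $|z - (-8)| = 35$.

|z - z0| = r describes a circle centered at z0 with radius r
Here z0 = -8 and r = 35
Locus: Circle centered at (-8, 0) with radius 35


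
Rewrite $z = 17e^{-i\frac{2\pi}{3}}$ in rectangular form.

a = r cos θ = 17 * -1/2 = -17/2
b = r sin θ = 17 * -sqrt(3)/2 = -17*sqrt(3)/2
z = -17/2 - (17*sqrt(3)/2)i


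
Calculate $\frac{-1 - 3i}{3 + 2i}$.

Multiply numerator and denominator by conjugate (3 - 2i):
= (-1 - 3i)(3 - 2i) / (3^2 + 2^2)
= (-9 - 7i) / 13
= -9/13 - (7/13)i


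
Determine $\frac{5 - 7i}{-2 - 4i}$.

Multiply numerator and denominator by conjugate (-2 + 4i):
= (5 - 7i)(-2 + 4i) / ((-2)^2 + (-4)^2)
= (18 + 34i) / 20
Divide through by 2: (9 + 17i) / 10
= 9/10 + (17/10)i


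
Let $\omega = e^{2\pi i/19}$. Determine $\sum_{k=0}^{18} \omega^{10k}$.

Let ζ = ω^10 = e^(2πi·10/19). Since 19 ∤ 10, ζ ≠ 1.
Sum = Σ_{k=0}^{18} ζ^k = (ζ^19 - 1)/(ζ - 1) = (ω^{10·19} - 1)/(ζ - 1) = (1 - 1)/(ζ - 1) = 0


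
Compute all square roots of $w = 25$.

|w| = 25, arg(w) = 0°
Root modulus = 25^(1/2) = 5
Root arguments: θ_k = (0° + 360°k)/2 for k = 0, 1, ..., 1
Roots: 5, -5


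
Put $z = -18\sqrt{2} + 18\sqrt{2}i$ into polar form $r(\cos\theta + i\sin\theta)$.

r = |z| = sqrt(a^2 + b^2) = sqrt((-18*sqrt(2))^2 + (18*sqrt(2))^2) = sqrt(648 + 648) = sqrt(1296) = 36
θ = arctan(b/a) = arctan(25.4558/-25.4558) (quadrant-adjusted) = 135°
z = 36(cos 135° + i sin 135°)


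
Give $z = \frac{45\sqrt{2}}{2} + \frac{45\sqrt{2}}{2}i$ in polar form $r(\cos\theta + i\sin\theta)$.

r = |z| = sqrt(a^2 + b^2) = sqrt((45*sqrt(2)/2)^2 + (45*sqrt(2)/2)^2) = sqrt(2025/2 + 2025/2) = sqrt(2025) = 45
θ = arctan(b/a) = arctan(31.8198/31.8198) (quadrant-adjusted) = 45°
z = 45(cos 45° + i sin 45°)


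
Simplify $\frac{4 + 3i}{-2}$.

Divisor is real, so divide each part by -2:
= -2 - (3/2)i


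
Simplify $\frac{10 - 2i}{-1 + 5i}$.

Multiply numerator and denominator by conjugate (-1 - 5i):
= (10 - 2i)(-1 - 5i) / ((-1)^2 + 5^2)
= (-20 - 48i) / 26
Divide through by 2: (-10 - 24i) / 13
= -10/13 - (24/13)i


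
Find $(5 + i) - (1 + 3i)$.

(5 - 1) + (1 - 3)i = 4 - 2i


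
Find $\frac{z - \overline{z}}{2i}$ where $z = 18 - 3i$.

z - conjugate(z) = 2bi
(z - conjugate(z))/(2i) = 2bi/(2i) = b = -3


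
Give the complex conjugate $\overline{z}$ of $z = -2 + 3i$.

If z = a + bi, then conjugate(z) = a - bi
conjugate(-2 + 3i) = -2 - 3i


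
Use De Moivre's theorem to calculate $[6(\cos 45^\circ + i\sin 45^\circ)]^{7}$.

By De Moivre: z^n = r^n(cos(nθ) + i sin(nθ))
= 6^7(cos(7*45°) + i sin(7*45°))
= 279936(cos 315° + i sin 315°)
= 139968*sqrt(2) - 139968*sqrt(2)i


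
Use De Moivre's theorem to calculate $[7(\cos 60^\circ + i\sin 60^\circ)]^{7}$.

By De Moivre: z^n = r^n(cos(nθ) + i sin(nθ))
= 7^7(cos(7*60°) + i sin(7*60°))
= 823543(cos 60° + i sin 60°)
= 823543/2 + (823543*sqrt(3)/2)i


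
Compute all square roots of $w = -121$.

|w| = 121, arg(w) = 180°
Root modulus = 121^(1/2) = 11
Root arguments: θ_k = (180° + 360°k)/2 for k = 0, 1, ..., 1
Roots: 11i, -11i


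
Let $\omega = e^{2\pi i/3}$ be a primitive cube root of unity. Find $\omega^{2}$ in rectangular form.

ω^2 = e^(2πi·2/3) = e^(i·4π/3)
= cos(4π/3) + i sin(4π/3)
= -1/2 - (sqrt(3)/2)i


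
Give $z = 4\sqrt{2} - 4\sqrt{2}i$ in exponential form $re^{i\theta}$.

r = |z| = sqrt((4*sqrt(2))^2 + (-4*sqrt(2))^2) = sqrt(32 + 32) = sqrt(64) = 8
θ = arctan(b/a) = arctan(-5.6569/5.6569) (quadrant-adjusted) = -45° = -π/4
z = 8e^(-i*π/4)


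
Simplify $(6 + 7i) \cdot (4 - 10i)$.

(a1*a2 - b1*b2) + (a1*b2 + b1*a2)i
= (24 - (-70)) + (-60 + 28)i
= 94 - 32i


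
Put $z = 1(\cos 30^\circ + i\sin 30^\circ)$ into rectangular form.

a = r cos θ = 1 * sqrt(3)/2 = sqrt(3)/2
b = r sin θ = 1 * 1/2 = 1/2
z = sqrt(3)/2 + (1/2)i


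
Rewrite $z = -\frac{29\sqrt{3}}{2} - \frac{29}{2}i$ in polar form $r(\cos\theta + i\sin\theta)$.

r = |z| = sqrt(a^2 + b^2) = sqrt((-29*sqrt(3)/2)^2 + (-29/2)^2) = sqrt(2523/4 + 841/4) = sqrt(841) = 29
θ = arctan(b/a) = arctan(-14.5/-25.1147) (quadrant-adjusted) = 210°
z = 29(cos 210° + i sin 210°)


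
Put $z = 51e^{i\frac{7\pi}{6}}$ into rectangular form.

a = r cos θ = 51 * -sqrt(3)/2 = -51*sqrt(3)/2
b = r sin θ = 51 * -1/2 = -51/2
z = -51*sqrt(3)/2 - (51/2)i


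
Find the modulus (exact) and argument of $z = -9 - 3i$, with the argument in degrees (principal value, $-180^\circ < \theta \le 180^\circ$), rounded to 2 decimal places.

|z| = sqrt((-9)^2 + (-3)^2) = sqrt(90)
arg(z) = arctan(b/a) = arctan(-3/-9) (quadrant-adjusted) = -161.57°


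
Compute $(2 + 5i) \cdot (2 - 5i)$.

(a1*a2 - b1*b2) + (a1*b2 + b1*a2)i
= (4 - (-25)) + (-10 + 10)i
= 29


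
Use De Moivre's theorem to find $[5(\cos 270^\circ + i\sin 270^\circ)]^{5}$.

By De Moivre: z^n = r^n(cos(nθ) + i sin(nθ))
= 5^5(cos(5*270°) + i sin(5*270°))
= 3125(cos 270° + i sin 270°)
= -3125i


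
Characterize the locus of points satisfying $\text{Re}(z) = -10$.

Re(z) = x where z = x + yi; the equation x = -10 is satisfied by all points with that x-coordinate
Locus: Vertical line x = -10


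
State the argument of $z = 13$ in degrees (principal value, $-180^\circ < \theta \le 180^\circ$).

b = 0 and a > 0, so z lies on the positive real axis: θ = 0°


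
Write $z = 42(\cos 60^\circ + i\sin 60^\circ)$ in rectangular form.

a = r cos θ = 42 * 1/2 = 21
b = r sin θ = 42 * sqrt(3)/2 = 21*sqrt(3)
z = 21 + 21*sqrt(3)i


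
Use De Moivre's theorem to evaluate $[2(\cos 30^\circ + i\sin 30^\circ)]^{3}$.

By De Moivre: z^n = r^n(cos(nθ) + i sin(nθ))
= 2^3(cos(3*30°) + i sin(3*30°))
= 8(cos 90° + i sin 90°)
= 8i


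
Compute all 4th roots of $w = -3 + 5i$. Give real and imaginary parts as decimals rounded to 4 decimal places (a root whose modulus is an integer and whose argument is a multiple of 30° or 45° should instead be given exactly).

|w| = sqrt(34) ≈ 5.830952, arg(w) ≈ 120.963757°
Root modulus = sqrt(34)^(1/4) ≈ 1.553942
Root arguments: θ_k = (arg(w) + 360°k)/4 for k = 0, 1, ..., 3
Compute each root as (root modulus)(cos θ_k + i sin θ_k) using full-precision intermediates, then round to 4 decimal places.
Roots: 1.3425 + 0.7826i, -0.7826 + 1.3425i, -1.3425 - 0.7826i, 0.7826 - 1.3425i


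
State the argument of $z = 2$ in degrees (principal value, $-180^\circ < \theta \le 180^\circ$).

b = 0 and a > 0, so z lies on the positive real axis: θ = 0°


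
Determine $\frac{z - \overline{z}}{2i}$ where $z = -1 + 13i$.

z - conjugate(z) = 2bi
(z - conjugate(z))/(2i) = 2bi/(2i) = b = 13


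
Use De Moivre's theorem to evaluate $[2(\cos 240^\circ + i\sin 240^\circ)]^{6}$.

By De Moivre: z^n = r^n(cos(nθ) + i sin(nθ))
= 2^6(cos(6*240°) + i sin(6*240°))
= 64(cos 0° + i sin 0°)
= 64


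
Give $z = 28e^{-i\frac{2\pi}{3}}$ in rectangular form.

a = r cos θ = 28 * -1/2 = -14
b = r sin θ = 28 * -sqrt(3)/2 = -14*sqrt(3)
z = -14 - 14*sqrt(3)i


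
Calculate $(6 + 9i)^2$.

(a + bi)^2 = a^2 - b^2 + 2abi
= 6^2 - 9^2 + 2*6*9i
= -45 + 108i


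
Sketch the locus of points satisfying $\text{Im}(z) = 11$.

Im(z) = y where z = x + yi; the equation y = 11 is satisfied by all points with that y-coordinate
Locus: Horizontal line y = 11


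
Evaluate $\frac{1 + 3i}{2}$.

Divisor is real, so divide each part by 2:
= 1/2 + (3/2)i


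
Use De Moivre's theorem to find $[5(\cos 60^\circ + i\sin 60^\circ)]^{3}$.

By De Moivre: z^n = r^n(cos(nθ) + i sin(nθ))
= 5^3(cos(3*60°) + i sin(3*60°))
= 125(cos 180° + i sin 180°)
= -125


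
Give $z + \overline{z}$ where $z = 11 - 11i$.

z + conjugate(z) = (a + bi) + (a - bi) = 2a
= 2 * 11 = 22


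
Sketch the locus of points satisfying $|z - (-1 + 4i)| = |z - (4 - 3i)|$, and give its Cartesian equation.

|z - z1| = |z - z2| means z is equidistant from z1 and z2,
i.e. the perpendicular bisector of the segment from (-1, 4) to (4, -3) (midpoint (3/2, 1/2)).
With z = x + yi, square both sides:
(x - (-1))^2 + (y - 4)^2 = (x - 4)^2 + (y - (-3))^2
The x^2 and y^2 terms cancel: 10x + (-14)y = 25 - 17 = 8
Simplify: 5x - 7y = 4
Locus: Perpendicular bisector of the segment from (-1, 4) to (4, -3): the line 5x - 7y = 4


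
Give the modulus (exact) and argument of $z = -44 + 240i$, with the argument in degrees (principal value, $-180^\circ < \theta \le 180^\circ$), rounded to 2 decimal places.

|z| = sqrt((-44)^2 + 240^2) = 244
arg(z) = arctan(b/a) = arctan(240/-44) (quadrant-adjusted) = 100.39°


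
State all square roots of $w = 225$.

|w| = 225, arg(w) = 0°
Root modulus = 225^(1/2) = 15
Root arguments: θ_k = (0° + 360°k)/2 for k = 0, 1, ..., 1
Roots: 15, -15


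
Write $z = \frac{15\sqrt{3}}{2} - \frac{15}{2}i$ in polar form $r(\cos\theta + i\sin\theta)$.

r = |z| = sqrt(a^2 + b^2) = sqrt((15*sqrt(3)/2)^2 + (-15/2)^2) = sqrt(675/4 + 225/4) = sqrt(225) = 15
θ = arctan(b/a) = arctan(-7.5/12.9904) (quadrant-adjusted) = 330°
z = 15(cos 330° + i sin 330°)


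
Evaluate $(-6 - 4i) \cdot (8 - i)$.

(a1*a2 - b1*b2) + (a1*b2 + b1*a2)i
= (-48 - 4) + (6 + (-32))i
= -52 - 26i


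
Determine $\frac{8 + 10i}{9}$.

Divisor is real, so divide each part by 9:
= 8/9 + (10/9)i


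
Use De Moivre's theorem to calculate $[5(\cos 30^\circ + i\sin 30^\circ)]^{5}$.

By De Moivre: z^n = r^n(cos(nθ) + i sin(nθ))
= 5^5(cos(5*30°) + i sin(5*30°))
= 3125(cos 150° + i sin 150°)
= -3125*sqrt(3)/2 + (3125/2)i
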